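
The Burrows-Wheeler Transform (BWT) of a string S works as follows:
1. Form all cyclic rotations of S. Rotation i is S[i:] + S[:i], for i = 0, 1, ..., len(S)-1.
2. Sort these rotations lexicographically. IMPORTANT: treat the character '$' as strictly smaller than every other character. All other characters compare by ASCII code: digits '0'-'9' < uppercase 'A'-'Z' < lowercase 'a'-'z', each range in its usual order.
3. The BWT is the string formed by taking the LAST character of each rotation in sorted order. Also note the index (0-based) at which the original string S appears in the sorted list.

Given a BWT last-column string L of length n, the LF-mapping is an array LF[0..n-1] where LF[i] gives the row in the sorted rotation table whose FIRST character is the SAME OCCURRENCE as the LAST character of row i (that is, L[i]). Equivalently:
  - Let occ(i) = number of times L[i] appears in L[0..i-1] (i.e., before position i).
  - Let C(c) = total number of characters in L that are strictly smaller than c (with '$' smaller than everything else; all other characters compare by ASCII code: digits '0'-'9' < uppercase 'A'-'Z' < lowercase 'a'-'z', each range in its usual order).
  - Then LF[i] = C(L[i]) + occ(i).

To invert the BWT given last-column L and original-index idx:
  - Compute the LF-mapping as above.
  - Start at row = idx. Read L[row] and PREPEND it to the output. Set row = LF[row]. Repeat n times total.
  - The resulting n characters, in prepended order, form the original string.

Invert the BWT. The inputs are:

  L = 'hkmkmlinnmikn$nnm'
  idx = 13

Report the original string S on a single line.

Answer: nmikmnnnnlkimmkh$

Derivation:
LF mapping: 1 4 8 5 9 7 2 12 13 10 3 6 14 0 15 16 11
Walk LF starting at row 13, prepending L[row]:
  step 1: row=13, L[13]='$', prepend. Next row=LF[13]=0
  step 2: row=0, L[0]='h', prepend. Next row=LF[0]=1
  step 3: row=1, L[1]='k', prepend. Next row=LF[1]=4
  step 4: row=4, L[4]='m', prepend. Next row=LF[4]=9
  step 5: row=9, L[9]='m', prepend. Next row=LF[9]=10
  step 6: row=10, L[10]='i', prepend. Next row=LF[10]=3
  step 7: row=3, L[3]='k', prepend. Next row=LF[3]=5
  step 8: row=5, L[5]='l', prepend. Next row=LF[5]=7
  step 9: row=7, L[7]='n', prepend. Next row=LF[7]=12
  step 10: row=12, L[12]='n', prepend. Next row=LF[12]=14
  step 11: row=14, L[14]='n', prepend. Next row=LF[14]=15
  step 12: row=15, L[15]='n', prepend. Next row=LF[15]=16
  step 13: row=16, L[16]='m', prepend. Next row=LF[16]=11
  step 14: row=11, L[11]='k', prepend. Next row=LF[11]=6
  step 15: row=6, L[6]='i', prepend. Next row=LF[6]=2
  step 16: row=2, L[2]='m', prepend. Next row=LF[2]=8
  step 17: row=8, L[8]='n', prepend. Next row=LF[8]=13
Reversed output: nmikmnnnnlkimmkh$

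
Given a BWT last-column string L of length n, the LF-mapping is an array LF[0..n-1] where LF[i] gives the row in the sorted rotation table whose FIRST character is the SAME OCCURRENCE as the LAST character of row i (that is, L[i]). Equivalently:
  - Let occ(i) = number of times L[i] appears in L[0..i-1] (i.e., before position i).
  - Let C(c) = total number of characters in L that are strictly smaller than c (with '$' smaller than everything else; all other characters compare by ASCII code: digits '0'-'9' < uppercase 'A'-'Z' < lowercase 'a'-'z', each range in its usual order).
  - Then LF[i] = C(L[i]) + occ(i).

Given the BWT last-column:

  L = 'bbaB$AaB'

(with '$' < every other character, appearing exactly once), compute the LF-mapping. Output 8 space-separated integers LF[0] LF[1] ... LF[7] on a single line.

Char counts: '$':1, 'A':1, 'B':2, 'a':2, 'b':2
C (first-col start): C('$')=0, C('A')=1, C('B')=2, C('a')=4, C('b')=6
L[0]='b': occ=0, LF[0]=C('b')+0=6+0=6
L[1]='b': occ=1, LF[1]=C('b')+1=6+1=7
L[2]='a': occ=0, LF[2]=C('a')+0=4+0=4
L[3]='B': occ=0, LF[3]=C('B')+0=2+0=2
L[4]='$': occ=0, LF[4]=C('$')+0=0+0=0
L[5]='A': occ=0, LF[5]=C('A')+0=1+0=1
L[6]='a': occ=1, LF[6]=C('a')+1=4+1=5
L[7]='B': occ=1, LF[7]=C('B')+1=2+1=3

Answer: 6 7 4 2 0 1 5 3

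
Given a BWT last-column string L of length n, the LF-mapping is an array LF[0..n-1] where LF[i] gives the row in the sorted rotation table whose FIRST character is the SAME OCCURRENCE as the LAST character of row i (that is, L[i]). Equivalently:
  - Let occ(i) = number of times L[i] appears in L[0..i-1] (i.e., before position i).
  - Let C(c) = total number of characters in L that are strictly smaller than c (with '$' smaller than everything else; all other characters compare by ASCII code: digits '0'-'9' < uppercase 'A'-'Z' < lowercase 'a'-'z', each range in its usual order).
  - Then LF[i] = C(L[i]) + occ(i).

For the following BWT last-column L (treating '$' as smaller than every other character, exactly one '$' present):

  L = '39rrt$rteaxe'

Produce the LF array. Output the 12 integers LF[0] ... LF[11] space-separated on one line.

Answer: 1 2 6 7 9 0 8 10 4 3 11 5

Derivation:
Char counts: '$':1, '3':1, '9':1, 'a':1, 'e':2, 'r':3, 't':2, 'x':1
C (first-col start): C('$')=0, C('3')=1, C('9')=2, C('a')=3, C('e')=4, C('r')=6, C('t')=9, C('x')=11
L[0]='3': occ=0, LF[0]=C('3')+0=1+0=1
L[1]='9': occ=0, LF[1]=C('9')+0=2+0=2
L[2]='r': occ=0, LF[2]=C('r')+0=6+0=6
L[3]='r': occ=1, LF[3]=C('r')+1=6+1=7
L[4]='t': occ=0, LF[4]=C('t')+0=9+0=9
L[5]='$': occ=0, LF[5]=C('$')+0=0+0=0
L[6]='r': occ=2, LF[6]=C('r')+2=6+2=8
L[7]='t': occ=1, LF[7]=C('t')+1=9+1=10
L[8]='e': occ=0, LF[8]=C('e')+0=4+0=4
L[9]='a': occ=0, LF[9]=C('a')+0=3+0=3
L[10]='x': occ=0, LF[10]=C('x')+0=11+0=11
L[11]='e': occ=1, LF[11]=C('e')+1=4+1=5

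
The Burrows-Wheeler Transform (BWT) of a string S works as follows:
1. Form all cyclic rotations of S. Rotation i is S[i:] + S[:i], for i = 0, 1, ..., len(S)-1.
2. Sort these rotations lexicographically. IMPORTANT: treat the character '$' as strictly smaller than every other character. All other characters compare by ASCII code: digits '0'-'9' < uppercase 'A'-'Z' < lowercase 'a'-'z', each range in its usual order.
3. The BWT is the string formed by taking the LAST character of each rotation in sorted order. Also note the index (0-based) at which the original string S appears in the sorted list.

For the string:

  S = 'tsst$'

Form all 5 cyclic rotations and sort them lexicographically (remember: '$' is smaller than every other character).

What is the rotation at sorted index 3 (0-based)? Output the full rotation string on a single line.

Answer: t$tss

Derivation:
All 5 rotations (rotation i = S[i:]+S[:i]):
  rot[0] = tsst$
  rot[1] = sst$t
  rot[2] = st$ts
  rot[3] = t$tss
  rot[4] = $tsst
Sorted (with $ < everything):
  sorted[0] = $tsst
  sorted[1] = sst$t
  sorted[2] = st$ts
  sorted[3] = t$tss
  sorted[4] = tsst$
sorted[3] = t$tss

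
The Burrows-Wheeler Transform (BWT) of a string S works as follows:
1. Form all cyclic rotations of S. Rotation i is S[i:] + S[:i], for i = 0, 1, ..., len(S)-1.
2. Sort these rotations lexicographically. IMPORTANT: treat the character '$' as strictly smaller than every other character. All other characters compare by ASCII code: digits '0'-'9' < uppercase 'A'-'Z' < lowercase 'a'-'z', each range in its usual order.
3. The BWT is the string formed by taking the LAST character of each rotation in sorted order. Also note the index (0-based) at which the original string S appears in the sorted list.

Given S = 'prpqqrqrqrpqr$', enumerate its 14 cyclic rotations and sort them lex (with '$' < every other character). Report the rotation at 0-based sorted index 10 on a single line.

All 14 rotations (rotation i = S[i:]+S[:i]):
  rot[0] = prpqqrqrqrpqr$
  rot[1] = rpqqrqrqrpqr$p
  rot[2] = pqqrqrqrpqr$pr
  rot[3] = qqrqrqrpqr$prp
  rot[4] = qrqrqrpqr$prpq
  rot[5] = rqrqrpqr$prpqq
  rot[6] = qrqrpqr$prpqqr
  rot[7] = rqrpqr$prpqqrq
  rot[8] = qrpqr$prpqqrqr
  rot[9] = rpqr$prpqqrqrq
  rot[10] = pqr$prpqqrqrqr
  rot[11] = qr$prpqqrqrqrp
  rot[12] = r$prpqqrqrqrpq
  rot[13] = $prpqqrqrqrpqr
Sorted (with $ < everything):
  sorted[0] = $prpqqrqrqrpqr
  sorted[1] = pqqrqrqrpqr$pr
  sorted[2] = pqr$prpqqrqrqr
  sorted[3] = prpqqrqrqrpqr$
  sorted[4] = qqrqrqrpqr$prp
  sorted[5] = qr$prpqqrqrqrp
  sorted[6] = qrpqr$prpqqrqr
  sorted[7] = qrqrpqr$prpqqr
  sorted[8] = qrqrqrpqr$prpq
  sorted[9] = r$prpqqrqrqrpq
  sorted[10] = rpqqrqrqrpqr$p
  sorted[11] = rpqr$prpqqrqrq
  sorted[12] = rqrpqr$prpqqrq
  sorted[13] = rqrqrpqr$prpqq
sorted[10] = rpqqrqrqrpqr$p

Answer: rpqqrqrqrpqr$p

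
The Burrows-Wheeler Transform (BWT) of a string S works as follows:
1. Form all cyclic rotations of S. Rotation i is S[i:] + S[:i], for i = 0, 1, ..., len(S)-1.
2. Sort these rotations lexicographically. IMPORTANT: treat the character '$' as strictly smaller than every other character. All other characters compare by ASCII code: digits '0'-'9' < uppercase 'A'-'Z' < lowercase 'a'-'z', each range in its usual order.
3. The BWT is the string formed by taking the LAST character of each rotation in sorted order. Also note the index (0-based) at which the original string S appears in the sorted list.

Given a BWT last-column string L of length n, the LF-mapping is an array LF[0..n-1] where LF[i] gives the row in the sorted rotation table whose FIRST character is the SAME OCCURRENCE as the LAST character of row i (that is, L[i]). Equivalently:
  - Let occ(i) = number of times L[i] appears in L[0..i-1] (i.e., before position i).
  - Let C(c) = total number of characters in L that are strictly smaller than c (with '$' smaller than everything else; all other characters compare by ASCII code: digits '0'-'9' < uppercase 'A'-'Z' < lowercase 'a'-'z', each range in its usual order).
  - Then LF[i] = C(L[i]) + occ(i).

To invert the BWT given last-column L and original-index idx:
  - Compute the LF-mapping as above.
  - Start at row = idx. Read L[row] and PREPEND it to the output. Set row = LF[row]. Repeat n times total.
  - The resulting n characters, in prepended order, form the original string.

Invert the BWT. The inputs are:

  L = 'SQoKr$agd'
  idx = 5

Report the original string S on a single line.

LF mapping: 3 2 7 1 8 0 4 6 5
Walk LF starting at row 5, prepending L[row]:
  step 1: row=5, L[5]='$', prepend. Next row=LF[5]=0
  step 2: row=0, L[0]='S', prepend. Next row=LF[0]=3
  step 3: row=3, L[3]='K', prepend. Next row=LF[3]=1
  step 4: row=1, L[1]='Q', prepend. Next row=LF[1]=2
  step 5: row=2, L[2]='o', prepend. Next row=LF[2]=7
  step 6: row=7, L[7]='g', prepend. Next row=LF[7]=6
  step 7: row=6, L[6]='a', prepend. Next row=LF[6]=4
  step 8: row=4, L[4]='r', prepend. Next row=LF[4]=8
  step 9: row=8, L[8]='d', prepend. Next row=LF[8]=5
Reversed output: dragoQKS$

Answer: dragoQKS$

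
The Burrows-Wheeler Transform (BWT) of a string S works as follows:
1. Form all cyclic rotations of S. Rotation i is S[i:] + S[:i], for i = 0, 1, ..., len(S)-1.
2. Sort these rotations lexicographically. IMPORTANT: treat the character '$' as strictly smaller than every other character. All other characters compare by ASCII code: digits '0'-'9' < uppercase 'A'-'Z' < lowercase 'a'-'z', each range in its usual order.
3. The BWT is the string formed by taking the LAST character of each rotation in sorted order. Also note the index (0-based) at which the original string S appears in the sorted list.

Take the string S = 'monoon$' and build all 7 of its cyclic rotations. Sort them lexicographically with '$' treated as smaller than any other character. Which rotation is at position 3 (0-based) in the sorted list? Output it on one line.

All 7 rotations (rotation i = S[i:]+S[:i]):
  rot[0] = monoon$
  rot[1] = onoon$m
  rot[2] = noon$mo
  rot[3] = oon$mon
  rot[4] = on$mono
  rot[5] = n$monoo
  rot[6] = $monoon
Sorted (with $ < everything):
  sorted[0] = $monoon
  sorted[1] = monoon$
  sorted[2] = n$monoo
  sorted[3] = noon$mo
  sorted[4] = on$mono
  sorted[5] = onoon$m
  sorted[6] = oon$mon
sorted[3] = noon$mo

Answer: noon$mo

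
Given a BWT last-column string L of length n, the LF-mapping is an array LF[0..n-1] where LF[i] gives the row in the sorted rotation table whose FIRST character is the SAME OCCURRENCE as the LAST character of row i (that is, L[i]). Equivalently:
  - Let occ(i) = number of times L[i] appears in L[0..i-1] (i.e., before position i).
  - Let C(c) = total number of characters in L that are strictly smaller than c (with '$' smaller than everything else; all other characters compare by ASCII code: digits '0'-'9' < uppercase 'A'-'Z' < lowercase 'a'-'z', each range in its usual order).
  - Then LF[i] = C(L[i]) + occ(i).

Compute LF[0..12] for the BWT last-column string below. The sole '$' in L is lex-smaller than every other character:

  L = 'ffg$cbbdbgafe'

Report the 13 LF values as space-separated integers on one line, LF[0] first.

Char counts: '$':1, 'a':1, 'b':3, 'c':1, 'd':1, 'e':1, 'f':3, 'g':2
C (first-col start): C('$')=0, C('a')=1, C('b')=2, C('c')=5, C('d')=6, C('e')=7, C('f')=8, C('g')=11
L[0]='f': occ=0, LF[0]=C('f')+0=8+0=8
L[1]='f': occ=1, LF[1]=C('f')+1=8+1=9
L[2]='g': occ=0, LF[2]=C('g')+0=11+0=11
L[3]='$': occ=0, LF[3]=C('$')+0=0+0=0
L[4]='c': occ=0, LF[4]=C('c')+0=5+0=5
L[5]='b': occ=0, LF[5]=C('b')+0=2+0=2
L[6]='b': occ=1, LF[6]=C('b')+1=2+1=3
L[7]='d': occ=0, LF[7]=C('d')+0=6+0=6
L[8]='b': occ=2, LF[8]=C('b')+2=2+2=4
L[9]='g': occ=1, LF[9]=C('g')+1=11+1=12
L[10]='a': occ=0, LF[10]=C('a')+0=1+0=1
L[11]='f': occ=2, LF[11]=C('f')+2=8+2=10
L[12]='e': occ=0, LF[12]=C('e')+0=7+0=7

Answer: 8 9 11 0 5 2 3 6 4 12 1 10 7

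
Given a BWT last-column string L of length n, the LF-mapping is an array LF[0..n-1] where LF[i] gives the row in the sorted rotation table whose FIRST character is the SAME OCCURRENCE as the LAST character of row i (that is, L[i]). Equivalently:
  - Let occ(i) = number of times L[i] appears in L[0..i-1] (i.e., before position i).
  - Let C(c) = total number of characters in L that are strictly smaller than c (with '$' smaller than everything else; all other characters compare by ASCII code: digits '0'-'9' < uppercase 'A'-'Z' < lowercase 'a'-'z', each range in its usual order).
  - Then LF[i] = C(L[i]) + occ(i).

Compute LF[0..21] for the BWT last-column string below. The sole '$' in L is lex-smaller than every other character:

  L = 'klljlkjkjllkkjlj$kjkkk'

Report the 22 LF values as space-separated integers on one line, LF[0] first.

Char counts: '$':1, 'j':6, 'k':9, 'l':6
C (first-col start): C('$')=0, C('j')=1, C('k')=7, C('l')=16
L[0]='k': occ=0, LF[0]=C('k')+0=7+0=7
L[1]='l': occ=0, LF[1]=C('l')+0=16+0=16
L[2]='l': occ=1, LF[2]=C('l')+1=16+1=17
L[3]='j': occ=0, LF[3]=C('j')+0=1+0=1
L[4]='l': occ=2, LF[4]=C('l')+2=16+2=18
L[5]='k': occ=1, LF[5]=C('k')+1=7+1=8
L[6]='j': occ=1, LF[6]=C('j')+1=1+1=2
L[7]='k': occ=2, LF[7]=C('k')+2=7+2=9
L[8]='j': occ=2, LF[8]=C('j')+2=1+2=3
L[9]='l': occ=3, LF[9]=C('l')+3=16+3=19
L[10]='l': occ=4, LF[10]=C('l')+4=16+4=20
L[11]='k': occ=3, LF[11]=C('k')+3=7+3=10
L[12]='k': occ=4, LF[12]=C('k')+4=7+4=11
L[13]='j': occ=3, LF[13]=C('j')+3=1+3=4
L[14]='l': occ=5, LF[14]=C('l')+5=16+5=21
L[15]='j': occ=4, LF[15]=C('j')+4=1+4=5
L[16]='$': occ=0, LF[16]=C('$')+0=0+0=0
L[17]='k': occ=5, LF[17]=C('k')+5=7+5=12
L[18]='j': occ=5, LF[18]=C('j')+5=1+5=6
L[19]='k': occ=6, LF[19]=C('k')+6=7+6=13
L[20]='k': occ=7, LF[20]=C('k')+7=7+7=14
L[21]='k': occ=8, LF[21]=C('k')+8=7+8=15

Answer: 7 16 17 1 18 8 2 9 3 19 20 10 11 4 21 5 0 12 6 13 14 15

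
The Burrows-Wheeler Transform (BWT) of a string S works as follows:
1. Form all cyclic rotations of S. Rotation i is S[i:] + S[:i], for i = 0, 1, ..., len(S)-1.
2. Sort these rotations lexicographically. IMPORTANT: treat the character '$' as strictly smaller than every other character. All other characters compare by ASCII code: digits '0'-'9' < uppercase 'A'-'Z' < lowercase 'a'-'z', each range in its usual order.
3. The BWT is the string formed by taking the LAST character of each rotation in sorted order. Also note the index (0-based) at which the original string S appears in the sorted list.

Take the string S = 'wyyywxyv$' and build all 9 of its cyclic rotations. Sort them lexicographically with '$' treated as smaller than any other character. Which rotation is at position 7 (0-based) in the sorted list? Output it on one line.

All 9 rotations (rotation i = S[i:]+S[:i]):
  rot[0] = wyyywxyv$
  rot[1] = yyywxyv$w
  rot[2] = yywxyv$wy
  rot[3] = ywxyv$wyy
  rot[4] = wxyv$wyyy
  rot[5] = xyv$wyyyw
  rot[6] = yv$wyyywx
  rot[7] = v$wyyywxy
  rot[8] = $wyyywxyv
Sorted (with $ < everything):
  sorted[0] = $wyyywxyv
  sorted[1] = v$wyyywxy
  sorted[2] = wxyv$wyyy
  sorted[3] = wyyywxyv$
  sorted[4] = xyv$wyyyw
  sorted[5] = yv$wyyywx
  sorted[6] = ywxyv$wyy
  sorted[7] = yywxyv$wy
  sorted[8] = yyywxyv$w
sorted[7] = yywxyv$wy

Answer: yywxyv$wy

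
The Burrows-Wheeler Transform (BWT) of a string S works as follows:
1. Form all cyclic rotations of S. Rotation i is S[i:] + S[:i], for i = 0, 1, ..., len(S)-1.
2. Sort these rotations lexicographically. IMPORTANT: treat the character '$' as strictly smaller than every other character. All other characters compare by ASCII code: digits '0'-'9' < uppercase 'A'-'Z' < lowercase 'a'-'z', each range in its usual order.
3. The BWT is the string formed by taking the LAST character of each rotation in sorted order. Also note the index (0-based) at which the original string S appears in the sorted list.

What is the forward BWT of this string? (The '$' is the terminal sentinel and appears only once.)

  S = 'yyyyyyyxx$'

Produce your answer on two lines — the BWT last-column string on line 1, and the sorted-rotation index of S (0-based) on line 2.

Answer: xxyyyyyyy$
9

Derivation:
All 10 rotations (rotation i = S[i:]+S[:i]):
  rot[0] = yyyyyyyxx$
  rot[1] = yyyyyyxx$y
  rot[2] = yyyyyxx$yy
  rot[3] = yyyyxx$yyy
  rot[4] = yyyxx$yyyy
  rot[5] = yyxx$yyyyy
  rot[6] = yxx$yyyyyy
  rot[7] = xx$yyyyyyy
  rot[8] = x$yyyyyyyx
  rot[9] = $yyyyyyyxx
Sorted (with $ < everything):
  sorted[0] = $yyyyyyyxx  (last char: 'x')
  sorted[1] = x$yyyyyyyx  (last char: 'x')
  sorted[2] = xx$yyyyyyy  (last char: 'y')
  sorted[3] = yxx$yyyyyy  (last char: 'y')
  sorted[4] = yyxx$yyyyy  (last char: 'y')
  sorted[5] = yyyxx$yyyy  (last char: 'y')
  sorted[6] = yyyyxx$yyy  (last char: 'y')
  sorted[7] = yyyyyxx$yy  (last char: 'y')
  sorted[8] = yyyyyyxx$y  (last char: 'y')
  sorted[9] = yyyyyyyxx$  (last char: '$')
Last column: xxyyyyyyy$
Original string S is at sorted index 9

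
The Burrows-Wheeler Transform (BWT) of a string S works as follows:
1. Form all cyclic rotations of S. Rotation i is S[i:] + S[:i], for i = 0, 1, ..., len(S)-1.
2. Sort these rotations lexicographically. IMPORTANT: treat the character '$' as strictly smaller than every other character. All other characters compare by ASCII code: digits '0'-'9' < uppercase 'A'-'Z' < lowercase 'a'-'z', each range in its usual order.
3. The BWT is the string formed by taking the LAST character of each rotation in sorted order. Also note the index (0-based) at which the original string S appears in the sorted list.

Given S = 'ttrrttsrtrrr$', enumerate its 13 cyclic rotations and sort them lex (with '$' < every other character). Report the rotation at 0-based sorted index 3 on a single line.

All 13 rotations (rotation i = S[i:]+S[:i]):
  rot[0] = ttrrttsrtrrr$
  rot[1] = trrttsrtrrr$t
  rot[2] = rrttsrtrrr$tt
  rot[3] = rttsrtrrr$ttr
  rot[4] = ttsrtrrr$ttrr
  rot[5] = tsrtrrr$ttrrt
  rot[6] = srtrrr$ttrrtt
  rot[7] = rtrrr$ttrrtts
  rot[8] = trrr$ttrrttsr
  rot[9] = rrr$ttrrttsrt
  rot[10] = rr$ttrrttsrtr
  rot[11] = r$ttrrttsrtrr
  rot[12] = $ttrrttsrtrrr
Sorted (with $ < everything):
  sorted[0] = $ttrrttsrtrrr
  sorted[1] = r$ttrrttsrtrr
  sorted[2] = rr$ttrrttsrtr
  sorted[3] = rrr$ttrrttsrt
  sorted[4] = rrttsrtrrr$tt
  sorted[5] = rtrrr$ttrrtts
  sorted[6] = rttsrtrrr$ttr
  sorted[7] = srtrrr$ttrrtt
  sorted[8] = trrr$ttrrttsr
  sorted[9] = trrttsrtrrr$t
  sorted[10] = tsrtrrr$ttrrt
  sorted[11] = ttrrttsrtrrr$
  sorted[12] = ttsrtrrr$ttrr
sorted[3] = rrr$ttrrttsrt

Answer: rrr$ttrrttsrt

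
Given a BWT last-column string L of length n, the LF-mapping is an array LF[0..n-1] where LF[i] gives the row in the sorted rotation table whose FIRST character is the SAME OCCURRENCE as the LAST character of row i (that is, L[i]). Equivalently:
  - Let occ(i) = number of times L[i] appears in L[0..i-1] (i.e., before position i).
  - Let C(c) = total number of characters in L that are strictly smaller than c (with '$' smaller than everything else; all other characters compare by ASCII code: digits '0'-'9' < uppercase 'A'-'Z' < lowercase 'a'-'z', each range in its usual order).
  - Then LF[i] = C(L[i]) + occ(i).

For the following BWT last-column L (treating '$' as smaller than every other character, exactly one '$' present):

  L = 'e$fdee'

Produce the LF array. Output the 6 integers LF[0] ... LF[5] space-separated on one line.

Answer: 2 0 5 1 3 4

Derivation:
Char counts: '$':1, 'd':1, 'e':3, 'f':1
C (first-col start): C('$')=0, C('d')=1, C('e')=2, C('f')=5
L[0]='e': occ=0, LF[0]=C('e')+0=2+0=2
L[1]='$': occ=0, LF[1]=C('$')+0=0+0=0
L[2]='f': occ=0, LF[2]=C('f')+0=5+0=5
L[3]='d': occ=0, LF[3]=C('d')+0=1+0=1
L[4]='e': occ=1, LF[4]=C('e')+1=2+1=3
L[5]='e': occ=2, LF[5]=C('e')+2=2+2=4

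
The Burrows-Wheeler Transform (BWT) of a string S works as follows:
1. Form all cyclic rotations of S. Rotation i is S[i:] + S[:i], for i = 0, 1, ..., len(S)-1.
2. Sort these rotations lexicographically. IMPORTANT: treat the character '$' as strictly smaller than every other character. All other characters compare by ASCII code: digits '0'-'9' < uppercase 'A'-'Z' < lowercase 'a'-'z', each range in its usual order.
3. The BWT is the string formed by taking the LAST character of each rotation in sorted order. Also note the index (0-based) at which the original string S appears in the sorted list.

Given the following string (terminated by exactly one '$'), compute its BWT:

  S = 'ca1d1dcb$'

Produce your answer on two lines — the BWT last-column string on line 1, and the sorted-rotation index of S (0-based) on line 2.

Answer: badcc$d11
5

Derivation:
All 9 rotations (rotation i = S[i:]+S[:i]):
  rot[0] = ca1d1dcb$
  rot[1] = a1d1dcb$c
  rot[2] = 1d1dcb$ca
  rot[3] = d1dcb$ca1
  rot[4] = 1dcb$ca1d
  rot[5] = dcb$ca1d1
  rot[6] = cb$ca1d1d
  rot[7] = b$ca1d1dc
  rot[8] = $ca1d1dcb
Sorted (with $ < everything):
  sorted[0] = $ca1d1dcb  (last char: 'b')
  sorted[1] = 1d1dcb$ca  (last char: 'a')
  sorted[2] = 1dcb$ca1d  (last char: 'd')
  sorted[3] = a1d1dcb$c  (last char: 'c')
  sorted[4] = b$ca1d1dc  (last char: 'c')
  sorted[5] = ca1d1dcb$  (last char: '$')
  sorted[6] = cb$ca1d1d  (last char: 'd')
  sorted[7] = d1dcb$ca1  (last char: '1')
  sorted[8] = dcb$ca1d1  (last char: '1')
Last column: badcc$d11
Original string S is at sorted index 5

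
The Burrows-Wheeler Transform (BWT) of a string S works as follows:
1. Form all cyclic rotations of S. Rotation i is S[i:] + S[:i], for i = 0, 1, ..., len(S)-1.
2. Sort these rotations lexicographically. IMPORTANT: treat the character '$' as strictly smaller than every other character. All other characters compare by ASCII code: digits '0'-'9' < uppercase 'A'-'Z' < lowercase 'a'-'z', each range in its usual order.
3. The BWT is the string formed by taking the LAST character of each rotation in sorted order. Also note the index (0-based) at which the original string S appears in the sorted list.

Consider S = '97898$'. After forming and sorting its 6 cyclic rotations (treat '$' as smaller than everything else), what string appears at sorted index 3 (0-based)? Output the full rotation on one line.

All 6 rotations (rotation i = S[i:]+S[:i]):
  rot[0] = 97898$
  rot[1] = 7898$9
  rot[2] = 898$97
  rot[3] = 98$978
  rot[4] = 8$9789
  rot[5] = $97898
Sorted (with $ < everything):
  sorted[0] = $97898
  sorted[1] = 7898$9
  sorted[2] = 8$9789
  sorted[3] = 898$97
  sorted[4] = 97898$
  sorted[5] = 98$978
sorted[3] = 898$97

Answer: 898$97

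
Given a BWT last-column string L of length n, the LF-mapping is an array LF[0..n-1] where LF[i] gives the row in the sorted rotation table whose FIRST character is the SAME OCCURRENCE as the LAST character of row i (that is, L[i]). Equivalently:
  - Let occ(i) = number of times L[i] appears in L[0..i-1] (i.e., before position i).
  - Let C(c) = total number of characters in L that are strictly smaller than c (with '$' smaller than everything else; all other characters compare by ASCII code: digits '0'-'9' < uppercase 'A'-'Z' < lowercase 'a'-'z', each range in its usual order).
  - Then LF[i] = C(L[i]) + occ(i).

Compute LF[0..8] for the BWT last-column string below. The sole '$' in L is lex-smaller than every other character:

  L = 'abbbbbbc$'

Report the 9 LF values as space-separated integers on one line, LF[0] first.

Answer: 1 2 3 4 5 6 7 8 0

Derivation:
Char counts: '$':1, 'a':1, 'b':6, 'c':1
C (first-col start): C('$')=0, C('a')=1, C('b')=2, C('c')=8
L[0]='a': occ=0, LF[0]=C('a')+0=1+0=1
L[1]='b': occ=0, LF[1]=C('b')+0=2+0=2
L[2]='b': occ=1, LF[2]=C('b')+1=2+1=3
L[3]='b': occ=2, LF[3]=C('b')+2=2+2=4
L[4]='b': occ=3, LF[4]=C('b')+3=2+3=5
L[5]='b': occ=4, LF[5]=C('b')+4=2+4=6
L[6]='b': occ=5, LF[6]=C('b')+5=2+5=7
L[7]='c': occ=0, LF[7]=C('c')+0=8+0=8
L[8]='$': occ=0, LF[8]=C('$')+0=0+0=0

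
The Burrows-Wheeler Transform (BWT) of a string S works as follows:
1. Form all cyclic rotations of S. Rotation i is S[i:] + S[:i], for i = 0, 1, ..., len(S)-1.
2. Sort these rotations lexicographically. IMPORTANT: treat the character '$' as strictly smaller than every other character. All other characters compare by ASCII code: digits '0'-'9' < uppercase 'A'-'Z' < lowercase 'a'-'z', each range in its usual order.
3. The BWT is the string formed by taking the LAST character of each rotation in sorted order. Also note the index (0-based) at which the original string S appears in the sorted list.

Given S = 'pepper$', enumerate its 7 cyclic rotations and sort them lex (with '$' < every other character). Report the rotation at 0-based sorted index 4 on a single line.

Answer: per$pep

Derivation:
All 7 rotations (rotation i = S[i:]+S[:i]):
  rot[0] = pepper$
  rot[1] = epper$p
  rot[2] = pper$pe
  rot[3] = per$pep
  rot[4] = er$pepp
  rot[5] = r$peppe
  rot[6] = $pepper
Sorted (with $ < everything):
  sorted[0] = $pepper
  sorted[1] = epper$p
  sorted[2] = er$pepp
  sorted[3] = pepper$
  sorted[4] = per$pep
  sorted[5] = pper$pe
  sorted[6] = r$peppe
sorted[4] = per$pep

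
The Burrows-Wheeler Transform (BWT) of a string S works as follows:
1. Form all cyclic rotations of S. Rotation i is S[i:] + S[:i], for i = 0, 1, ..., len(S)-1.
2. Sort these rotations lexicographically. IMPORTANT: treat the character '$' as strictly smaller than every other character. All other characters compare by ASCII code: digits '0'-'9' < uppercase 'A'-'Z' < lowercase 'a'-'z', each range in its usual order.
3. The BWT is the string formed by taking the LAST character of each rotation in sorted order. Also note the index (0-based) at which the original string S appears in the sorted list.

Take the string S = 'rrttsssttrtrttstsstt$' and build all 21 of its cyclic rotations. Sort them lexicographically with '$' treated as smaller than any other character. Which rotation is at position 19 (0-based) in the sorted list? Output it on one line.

All 21 rotations (rotation i = S[i:]+S[:i]):
  rot[0] = rrttsssttrtrttstsstt$
  rot[1] = rttsssttrtrttstsstt$r
  rot[2] = ttsssttrtrttstsstt$rr
  rot[3] = tsssttrtrttstsstt$rrt
  rot[4] = sssttrtrttstsstt$rrtt
  rot[5] = ssttrtrttstsstt$rrtts
  rot[6] = sttrtrttstsstt$rrttss
  rot[7] = ttrtrttstsstt$rrttsss
  rot[8] = trtrttstsstt$rrttssst
  rot[9] = rtrttstsstt$rrttssstt
  rot[10] = trttstsstt$rrttsssttr
  rot[11] = rttstsstt$rrttsssttrt
  rot[12] = ttstsstt$rrttsssttrtr
  rot[13] = tstsstt$rrttsssttrtrt
  rot[14] = stsstt$rrttsssttrtrtt
  rot[15] = tsstt$rrttsssttrtrtts
  rot[16] = sstt$rrttsssttrtrttst
  rot[17] = stt$rrttsssttrtrttsts
  rot[18] = tt$rrttsssttrtrttstss
  rot[19] = t$rrttsssttrtrttstsst
  rot[20] = $rrttsssttrtrttstsstt
Sorted (with $ < everything):
  sorted[0] = $rrttsssttrtrttstsstt
  sorted[1] = rrttsssttrtrttstsstt$
  sorted[2] = rtrttstsstt$rrttssstt
  sorted[3] = rttsssttrtrttstsstt$r
  sorted[4] = rttstsstt$rrttsssttrt
  sorted[5] = sssttrtrttstsstt$rrtt
  sorted[6] = sstt$rrttsssttrtrttst
  sorted[7] = ssttrtrttstsstt$rrtts
  sorted[8] = stsstt$rrttsssttrtrtt
  sorted[9] = stt$rrttsssttrtrttsts
  sorted[10] = sttrtrttstsstt$rrttss
  sorted[11] = t$rrttsssttrtrttstsst
  sorted[12] = trtrttstsstt$rrttssst
  sorted[13] = trttstsstt$rrttsssttr
  sorted[14] = tsssttrtrttstsstt$rrt
  sorted[15] = tsstt$rrttsssttrtrtts
  sorted[16] = tstsstt$rrttsssttrtrt
  sorted[17] = tt$rrttsssttrtrttstss
  sorted[18] = ttrtrttstsstt$rrttsss
  sorted[19] = ttsssttrtrttstsstt$rr
  sorted[20] = ttstsstt$rrttsssttrtr
sorted[19] = ttsssttrtrttstsstt$rr

Answer: ttsssttrtrttstsstt$rr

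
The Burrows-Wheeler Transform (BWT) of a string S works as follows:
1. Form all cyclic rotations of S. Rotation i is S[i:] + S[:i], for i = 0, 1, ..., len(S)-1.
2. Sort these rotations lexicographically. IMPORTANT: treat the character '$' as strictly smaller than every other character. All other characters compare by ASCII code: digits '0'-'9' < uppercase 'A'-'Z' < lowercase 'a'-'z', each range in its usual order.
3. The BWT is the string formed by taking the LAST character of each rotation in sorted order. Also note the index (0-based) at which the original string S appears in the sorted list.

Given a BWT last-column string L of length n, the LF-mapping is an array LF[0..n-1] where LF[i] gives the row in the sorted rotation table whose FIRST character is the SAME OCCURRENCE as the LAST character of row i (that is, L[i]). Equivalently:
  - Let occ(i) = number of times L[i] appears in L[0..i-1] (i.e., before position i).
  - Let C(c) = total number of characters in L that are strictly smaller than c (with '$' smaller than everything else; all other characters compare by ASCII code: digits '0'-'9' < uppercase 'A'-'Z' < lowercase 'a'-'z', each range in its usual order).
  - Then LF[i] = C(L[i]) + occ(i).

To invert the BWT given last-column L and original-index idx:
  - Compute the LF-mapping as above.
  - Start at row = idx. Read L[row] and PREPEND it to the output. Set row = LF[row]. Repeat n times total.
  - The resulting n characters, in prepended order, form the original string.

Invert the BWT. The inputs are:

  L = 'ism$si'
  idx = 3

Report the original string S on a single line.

Answer: missi$

Derivation:
LF mapping: 1 4 3 0 5 2
Walk LF starting at row 3, prepending L[row]:
  step 1: row=3, L[3]='$', prepend. Next row=LF[3]=0
  step 2: row=0, L[0]='i', prepend. Next row=LF[0]=1
  step 3: row=1, L[1]='s', prepend. Next row=LF[1]=4
  step 4: row=4, L[4]='s', prepend. Next row=LF[4]=5
  step 5: row=5, L[5]='i', prepend. Next row=LF[5]=2
  step 6: row=2, L[2]='m', prepend. Next row=LF[2]=3
Reversed output: missi$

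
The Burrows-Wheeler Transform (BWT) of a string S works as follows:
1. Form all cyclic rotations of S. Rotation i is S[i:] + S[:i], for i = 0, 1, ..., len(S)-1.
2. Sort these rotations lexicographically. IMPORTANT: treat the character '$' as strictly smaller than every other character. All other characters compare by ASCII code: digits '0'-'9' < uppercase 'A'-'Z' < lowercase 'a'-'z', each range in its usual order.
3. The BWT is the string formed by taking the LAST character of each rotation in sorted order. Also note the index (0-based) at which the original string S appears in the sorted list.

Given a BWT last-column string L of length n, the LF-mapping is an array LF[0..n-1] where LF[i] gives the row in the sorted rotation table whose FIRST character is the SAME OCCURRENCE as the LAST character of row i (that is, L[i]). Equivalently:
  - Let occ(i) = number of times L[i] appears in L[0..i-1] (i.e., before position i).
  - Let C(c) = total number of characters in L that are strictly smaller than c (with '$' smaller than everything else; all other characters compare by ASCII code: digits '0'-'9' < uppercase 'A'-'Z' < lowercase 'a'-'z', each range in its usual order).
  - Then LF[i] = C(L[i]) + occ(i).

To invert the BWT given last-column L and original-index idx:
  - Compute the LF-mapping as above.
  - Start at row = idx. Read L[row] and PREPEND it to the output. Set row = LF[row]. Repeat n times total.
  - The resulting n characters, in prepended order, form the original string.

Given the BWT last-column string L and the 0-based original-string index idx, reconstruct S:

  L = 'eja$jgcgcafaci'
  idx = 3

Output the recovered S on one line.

LF mapping: 7 12 1 0 13 9 4 10 5 2 8 3 6 11
Walk LF starting at row 3, prepending L[row]:
  step 1: row=3, L[3]='$', prepend. Next row=LF[3]=0
  step 2: row=0, L[0]='e', prepend. Next row=LF[0]=7
  step 3: row=7, L[7]='g', prepend. Next row=LF[7]=10
  step 4: row=10, L[10]='f', prepend. Next row=LF[10]=8
  step 5: row=8, L[8]='c', prepend. Next row=LF[8]=5
  step 6: row=5, L[5]='g', prepend. Next row=LF[5]=9
  step 7: row=9, L[9]='a', prepend. Next row=LF[9]=2
  step 8: row=2, L[2]='a', prepend. Next row=LF[2]=1
  step 9: row=1, L[1]='j', prepend. Next row=LF[1]=12
  step 10: row=12, L[12]='c', prepend. Next row=LF[12]=6
  step 11: row=6, L[6]='c', prepend. Next row=LF[6]=4
  step 12: row=4, L[4]='j', prepend. Next row=LF[4]=13
  step 13: row=13, L[13]='i', prepend. Next row=LF[13]=11
  step 14: row=11, L[11]='a', prepend. Next row=LF[11]=3
Reversed output: aijccjaagcfge$

Answer: aijccjaagcfge$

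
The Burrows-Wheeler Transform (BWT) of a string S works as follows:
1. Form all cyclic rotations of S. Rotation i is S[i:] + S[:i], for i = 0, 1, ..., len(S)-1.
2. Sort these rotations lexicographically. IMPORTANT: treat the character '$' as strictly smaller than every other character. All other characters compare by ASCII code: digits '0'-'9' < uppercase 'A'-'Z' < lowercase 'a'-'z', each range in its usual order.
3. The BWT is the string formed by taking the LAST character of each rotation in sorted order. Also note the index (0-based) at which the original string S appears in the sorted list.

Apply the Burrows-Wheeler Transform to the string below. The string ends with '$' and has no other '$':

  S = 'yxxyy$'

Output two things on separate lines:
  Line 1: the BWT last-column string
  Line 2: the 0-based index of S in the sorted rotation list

All 6 rotations (rotation i = S[i:]+S[:i]):
  rot[0] = yxxyy$
  rot[1] = xxyy$y
  rot[2] = xyy$yx
  rot[3] = yy$yxx
  rot[4] = y$yxxy
  rot[5] = $yxxyy
Sorted (with $ < everything):
  sorted[0] = $yxxyy  (last char: 'y')
  sorted[1] = xxyy$y  (last char: 'y')
  sorted[2] = xyy$yx  (last char: 'x')
  sorted[3] = y$yxxy  (last char: 'y')
  sorted[4] = yxxyy$  (last char: '$')
  sorted[5] = yy$yxx  (last char: 'x')
Last column: yyxy$x
Original string S is at sorted index 4

Answer: yyxy$x
4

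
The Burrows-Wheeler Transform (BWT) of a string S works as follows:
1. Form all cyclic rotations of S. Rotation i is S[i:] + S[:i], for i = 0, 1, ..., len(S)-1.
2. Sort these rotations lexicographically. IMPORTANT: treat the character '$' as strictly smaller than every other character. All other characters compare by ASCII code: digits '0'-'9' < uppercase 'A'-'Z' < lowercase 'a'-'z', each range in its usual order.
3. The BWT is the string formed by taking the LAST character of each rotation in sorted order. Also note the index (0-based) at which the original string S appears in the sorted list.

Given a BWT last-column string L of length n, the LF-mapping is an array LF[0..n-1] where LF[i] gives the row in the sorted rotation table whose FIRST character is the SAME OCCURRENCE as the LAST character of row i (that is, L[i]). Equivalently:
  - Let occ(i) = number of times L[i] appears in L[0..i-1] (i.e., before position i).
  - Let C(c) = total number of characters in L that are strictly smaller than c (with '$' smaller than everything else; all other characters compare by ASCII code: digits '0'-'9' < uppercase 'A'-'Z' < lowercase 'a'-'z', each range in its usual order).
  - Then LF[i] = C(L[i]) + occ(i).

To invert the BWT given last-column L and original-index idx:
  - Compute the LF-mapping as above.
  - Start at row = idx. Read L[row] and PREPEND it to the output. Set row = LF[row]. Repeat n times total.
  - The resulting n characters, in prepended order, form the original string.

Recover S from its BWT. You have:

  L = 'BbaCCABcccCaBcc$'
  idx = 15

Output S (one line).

LF mapping: 2 10 8 5 6 1 3 11 12 13 7 9 4 14 15 0
Walk LF starting at row 15, prepending L[row]:
  step 1: row=15, L[15]='$', prepend. Next row=LF[15]=0
  step 2: row=0, L[0]='B', prepend. Next row=LF[0]=2
  step 3: row=2, L[2]='a', prepend. Next row=LF[2]=8
  step 4: row=8, L[8]='c', prepend. Next row=LF[8]=12
  step 5: row=12, L[12]='B', prepend. Next row=LF[12]=4
  step 6: row=4, L[4]='C', prepend. Next row=LF[4]=6
  step 7: row=6, L[6]='B', prepend. Next row=LF[6]=3
  step 8: row=3, L[3]='C', prepend. Next row=LF[3]=5
  step 9: row=5, L[5]='A', prepend. Next row=LF[5]=1
  step 10: row=1, L[1]='b', prepend. Next row=LF[1]=10
  step 11: row=10, L[10]='C', prepend. Next row=LF[10]=7
  step 12: row=7, L[7]='c', prepend. Next row=LF[7]=11
  step 13: row=11, L[11]='a', prepend. Next row=LF[11]=9
  step 14: row=9, L[9]='c', prepend. Next row=LF[9]=13
  step 15: row=13, L[13]='c', prepend. Next row=LF[13]=14
  step 16: row=14, L[14]='c', prepend. Next row=LF[14]=15
Reversed output: cccacCbACBCBcaB$

Answer: cccacCbACBCBcaB$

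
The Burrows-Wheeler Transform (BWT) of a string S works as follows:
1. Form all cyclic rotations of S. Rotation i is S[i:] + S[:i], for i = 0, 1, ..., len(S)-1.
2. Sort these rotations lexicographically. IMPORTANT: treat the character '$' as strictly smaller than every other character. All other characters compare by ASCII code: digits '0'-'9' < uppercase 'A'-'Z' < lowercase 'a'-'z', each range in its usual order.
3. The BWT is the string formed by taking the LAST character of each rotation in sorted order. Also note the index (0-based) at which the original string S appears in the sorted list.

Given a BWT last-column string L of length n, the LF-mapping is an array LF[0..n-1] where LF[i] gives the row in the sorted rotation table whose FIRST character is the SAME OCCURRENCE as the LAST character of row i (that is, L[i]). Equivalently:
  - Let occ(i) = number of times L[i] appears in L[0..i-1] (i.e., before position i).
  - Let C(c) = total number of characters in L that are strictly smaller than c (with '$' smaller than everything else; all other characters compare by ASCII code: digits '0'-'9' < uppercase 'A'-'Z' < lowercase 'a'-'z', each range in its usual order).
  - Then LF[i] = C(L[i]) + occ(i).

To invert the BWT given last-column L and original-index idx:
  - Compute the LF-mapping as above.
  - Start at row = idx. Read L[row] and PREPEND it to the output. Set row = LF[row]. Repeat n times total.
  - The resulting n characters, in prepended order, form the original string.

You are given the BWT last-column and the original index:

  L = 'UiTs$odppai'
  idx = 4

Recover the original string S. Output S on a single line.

Answer: disappoiTU$

Derivation:
LF mapping: 2 5 1 10 0 7 4 8 9 3 6
Walk LF starting at row 4, prepending L[row]:
  step 1: row=4, L[4]='$', prepend. Next row=LF[4]=0
  step 2: row=0, L[0]='U', prepend. Next row=LF[0]=2
  step 3: row=2, L[2]='T', prepend. Next row=LF[2]=1
  step 4: row=1, L[1]='i', prepend. Next row=LF[1]=5
  step 5: row=5, L[5]='o', prepend. Next row=LF[5]=7
  step 6: row=7, L[7]='p', prepend. Next row=LF[7]=8
  step 7: row=8, L[8]='p', prepend. Next row=LF[8]=9
  step 8: row=9, L[9]='a', prepend. Next row=LF[9]=3
  step 9: row=3, L[3]='s', prepend. Next row=LF[3]=10
  step 10: row=10, L[10]='i', prepend. Next row=LF[10]=6
  step 11: row=6, L[6]='d', prepend. Next row=LF[6]=4
Reversed output: disappoiTU$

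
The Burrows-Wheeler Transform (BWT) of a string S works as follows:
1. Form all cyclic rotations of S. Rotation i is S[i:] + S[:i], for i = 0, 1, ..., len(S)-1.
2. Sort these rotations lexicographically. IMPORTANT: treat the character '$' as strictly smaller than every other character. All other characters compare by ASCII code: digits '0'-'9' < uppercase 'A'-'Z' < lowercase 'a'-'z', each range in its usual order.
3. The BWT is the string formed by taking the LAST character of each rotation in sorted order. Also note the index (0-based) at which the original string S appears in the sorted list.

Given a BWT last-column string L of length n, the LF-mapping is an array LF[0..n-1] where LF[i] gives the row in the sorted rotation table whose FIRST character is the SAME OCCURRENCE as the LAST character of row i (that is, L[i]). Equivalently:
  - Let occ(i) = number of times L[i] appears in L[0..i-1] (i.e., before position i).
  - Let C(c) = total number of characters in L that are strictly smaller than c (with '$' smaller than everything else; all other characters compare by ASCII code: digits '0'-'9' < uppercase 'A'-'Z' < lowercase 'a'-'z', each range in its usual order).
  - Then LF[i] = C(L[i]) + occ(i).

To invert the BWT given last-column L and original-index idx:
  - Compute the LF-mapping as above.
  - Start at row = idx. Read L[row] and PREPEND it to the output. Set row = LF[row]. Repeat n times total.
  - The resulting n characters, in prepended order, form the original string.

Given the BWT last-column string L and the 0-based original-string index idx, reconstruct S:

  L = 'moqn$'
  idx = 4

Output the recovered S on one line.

LF mapping: 1 3 4 2 0
Walk LF starting at row 4, prepending L[row]:
  step 1: row=4, L[4]='$', prepend. Next row=LF[4]=0
  step 2: row=0, L[0]='m', prepend. Next row=LF[0]=1
  step 3: row=1, L[1]='o', prepend. Next row=LF[1]=3
  step 4: row=3, L[3]='n', prepend. Next row=LF[3]=2
  step 5: row=2, L[2]='q', prepend. Next row=LF[2]=4
Reversed output: qnom$

Answer: qnom$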